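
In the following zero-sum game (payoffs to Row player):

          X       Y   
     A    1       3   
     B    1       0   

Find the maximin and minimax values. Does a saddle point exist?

Maximin = 1, Minimax = 1, Saddle: True

Work:
Row minimums: [1, 0] → maximin = 1
Column maximums: [1, 3] → minimax = 1
Saddle point exists! Game value = 1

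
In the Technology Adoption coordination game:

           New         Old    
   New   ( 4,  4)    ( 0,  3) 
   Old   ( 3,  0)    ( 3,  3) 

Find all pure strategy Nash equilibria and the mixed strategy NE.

Pure NE: (New, New) and (Old, Old); Mixed NE: p = 0.75, q = 0.75

Work:
Check pure NE:
(New, New): (4, 4) - no unilateral deviation beneficial
(Old, Old): (3, 3) - no unilateral deviation beneficial
Mixed NE: P1 plays New with p = 0.75, P2 plays New with q = 0.75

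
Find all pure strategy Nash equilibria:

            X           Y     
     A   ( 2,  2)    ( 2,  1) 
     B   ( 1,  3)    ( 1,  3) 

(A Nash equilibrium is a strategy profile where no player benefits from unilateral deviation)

Nash equilibrium: (A, X)

Work:
Best responses:
  P1 vs X: payoffs [2, 1] → best response A (payoff 2)
  P1 vs Y: payoffs [2, 1] → best response A (payoff 2)
  P2 vs A: payoffs [2, 1] → best response X (payoff 2)
  P2 vs B: payoffs [3, 3] → best response X/Y (payoff 3)
Mutual best responses: (A,X) → Nash equilibria.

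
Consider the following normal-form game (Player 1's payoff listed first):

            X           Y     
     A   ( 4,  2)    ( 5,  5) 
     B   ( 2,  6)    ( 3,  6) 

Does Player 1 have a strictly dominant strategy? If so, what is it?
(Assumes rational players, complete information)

Yes, Player 1's strictly dominant strategy is A

Work:
A strategy strictly dominates another if it gives a strictly higher payoff against every opponent action. Compare each pair of P1's strategies column-by-column:
  A vs B: [4 vs 2, 5 vs 3] → A strictly dominates B
  B vs A: [2 vs 4, 3 vs 5] → B does not strictly dominate A (column X: 2 ≤ 4)
A strictly dominates every other strategy → strictly dominant.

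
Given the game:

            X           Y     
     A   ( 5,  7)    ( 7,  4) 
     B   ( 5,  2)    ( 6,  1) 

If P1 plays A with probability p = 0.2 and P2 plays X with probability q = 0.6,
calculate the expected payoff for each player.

E[P1] = 5.48, E[P2] = 2.44

Work:
E[P1] = p·q·π₁(A,X) + p·(1-q)·π₁(A,Y) + (1-p)·q·π₁(B,X) + (1-p)·(1-q)·π₁(B,Y)
= 0.2·0.6·5 + 0.2·0.4·7 + 0.8·0.6·5 + 0.8·0.4·6
= 5.48

E[P2] = 2.44 (similar calculation)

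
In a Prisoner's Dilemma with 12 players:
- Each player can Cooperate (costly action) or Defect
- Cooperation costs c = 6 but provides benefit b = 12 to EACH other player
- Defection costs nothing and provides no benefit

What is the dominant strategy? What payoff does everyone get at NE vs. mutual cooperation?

Dominant: Defect; NE payoff = 0; Coop payoff = 126

Work:
Defect dominates (saves cost c = 6, benefit to others is external)
NE: All defect → everyone gets 0
If all cooperate: each receives (11)×12 - 6 = 126
Social dilemma: 126 > 0 but NE gives 0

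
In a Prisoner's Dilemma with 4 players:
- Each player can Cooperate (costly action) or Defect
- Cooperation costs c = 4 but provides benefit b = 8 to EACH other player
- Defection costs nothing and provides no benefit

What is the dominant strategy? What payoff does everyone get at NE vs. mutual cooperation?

Dominant: Defect; NE payoff = 0; Coop payoff = 20

Work:
Defect dominates (saves cost c = 4, benefit to others is external)
NE: All defect → everyone gets 0
If all cooperate: each receives (3)×8 - 4 = 20
Social dilemma: 20 > 0 but NE gives 0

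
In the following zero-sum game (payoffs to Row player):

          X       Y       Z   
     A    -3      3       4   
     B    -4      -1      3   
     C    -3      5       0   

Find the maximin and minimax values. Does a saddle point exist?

Maximin = -3, Minimax = -3, Saddle: True

Work:
Row minimums: [-3, -4, -3] → maximin = -3
Column maximums: [-3, 5, 4] → minimax = -3
Saddle point exists! Game value = -3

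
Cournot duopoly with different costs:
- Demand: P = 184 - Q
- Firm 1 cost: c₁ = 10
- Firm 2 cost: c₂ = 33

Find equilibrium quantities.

q₁* = 65.67, q₂* = 42.67

Work:
Reaction: q₁ = (184 - 10 - q₂)/2
Reaction: q₂ = (184 - 33 - q₁)/2
Solve simultaneously:
q₁* = (184 - 2×10 + 33)/3 = 65.67
q₂* = (184 - 2×33 + 10)/3 = 42.67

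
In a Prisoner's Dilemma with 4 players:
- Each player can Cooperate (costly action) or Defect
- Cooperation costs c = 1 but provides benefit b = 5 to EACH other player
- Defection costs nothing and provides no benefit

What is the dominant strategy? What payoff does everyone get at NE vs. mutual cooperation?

Dominant: Defect; NE payoff = 0; Coop payoff = 14

Work:
Defect dominates (saves cost c = 1, benefit to others is external)
NE: All defect → everyone gets 0
If all cooperate: each receives (3)×5 - 1 = 14
Social dilemma: 14 > 0 but NE gives 0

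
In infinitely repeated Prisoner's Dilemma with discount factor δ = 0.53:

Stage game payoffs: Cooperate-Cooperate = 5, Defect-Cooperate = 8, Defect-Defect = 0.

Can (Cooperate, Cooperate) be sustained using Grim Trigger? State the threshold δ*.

δ* = 0.375; since δ = 0.53 ≥ 0.375, cooperation can be sustained

Work:
For Grim Trigger:
Cooperate forever: 5/(1-δ)
Defect then punished: 8 + 0·δ/(1-δ)
Need: 5/(1-δ) ≥ 8 + 0·δ/(1-δ)
Solving: δ ≥ (T-R)/(T-P) = (8-5)/(8-0) = 0.375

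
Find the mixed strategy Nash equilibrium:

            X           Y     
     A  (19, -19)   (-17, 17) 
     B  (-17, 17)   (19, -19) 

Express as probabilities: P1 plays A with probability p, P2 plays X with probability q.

p = 0.5, q = 0.5

Work:
Find probabilities that make opponent indifferent:
P2 chooses q to make P1 indifferent between A and B
P1 chooses p to make P2 indifferent between X and Y
Mixed NE: P1 plays (A: 0.5, B: 0.5), P2 plays (X: 0.5, Y: 0.5)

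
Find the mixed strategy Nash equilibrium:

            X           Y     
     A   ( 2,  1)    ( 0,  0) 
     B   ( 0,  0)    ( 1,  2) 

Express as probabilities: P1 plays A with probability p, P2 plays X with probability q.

p = 0.6667, q = 0.3333

Work:
Find probabilities that make opponent indifferent:
P2 chooses q to make P1 indifferent between A and B
P1 chooses p to make P2 indifferent between X and Y
Mixed NE: P1 plays (A: 0.6667, B: 0.3333), P2 plays (X: 0.3333, Y: 0.6667)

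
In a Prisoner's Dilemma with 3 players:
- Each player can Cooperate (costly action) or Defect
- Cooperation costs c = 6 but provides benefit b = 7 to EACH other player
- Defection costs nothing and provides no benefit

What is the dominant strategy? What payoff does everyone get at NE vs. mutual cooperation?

Dominant: Defect; NE payoff = 0; Coop payoff = 8

Work:
Defect dominates (saves cost c = 6, benefit to others is external)
NE: All defect → everyone gets 0
If all cooperate: each receives (2)×7 - 6 = 8
Social dilemma: 8 > 0 but NE gives 0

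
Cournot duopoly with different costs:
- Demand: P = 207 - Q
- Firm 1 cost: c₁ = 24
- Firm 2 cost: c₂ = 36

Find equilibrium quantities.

q₁* = 65.0, q₂* = 53.0

Work:
Reaction: q₁ = (207 - 24 - q₂)/2
Reaction: q₂ = (207 - 36 - q₁)/2
Solve simultaneously:
q₁* = (207 - 2×24 + 36)/3 = 65.0
q₂* = (207 - 2×36 + 24)/3 = 53.0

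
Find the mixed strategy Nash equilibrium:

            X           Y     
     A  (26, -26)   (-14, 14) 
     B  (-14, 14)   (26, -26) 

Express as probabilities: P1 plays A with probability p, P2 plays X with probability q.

p = 0.5, q = 0.5

Work:
Find probabilities that make opponent indifferent:
P2 chooses q to make P1 indifferent between A and B
P1 chooses p to make P2 indifferent between X and Y
Mixed NE: P1 plays (A: 0.5, B: 0.5), P2 plays (X: 0.5, Y: 0.5)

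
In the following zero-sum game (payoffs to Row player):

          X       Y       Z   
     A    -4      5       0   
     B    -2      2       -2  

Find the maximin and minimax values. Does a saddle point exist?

Maximin = -2, Minimax = -2, Saddle: True

Work:
Row minimums: [-4, -2] → maximin = -2
Column maximums: [-2, 5, 0] → minimax = -2
Saddle point exists! Game value = -2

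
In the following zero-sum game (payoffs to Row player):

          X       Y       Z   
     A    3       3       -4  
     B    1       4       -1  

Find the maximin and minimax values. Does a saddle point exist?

Maximin = -1, Minimax = -1, Saddle: True

Work:
Row minimums: [-4, -1] → maximin = -1
Column maximums: [3, 4, -1] → minimax = -1
Saddle point exists! Game value = -1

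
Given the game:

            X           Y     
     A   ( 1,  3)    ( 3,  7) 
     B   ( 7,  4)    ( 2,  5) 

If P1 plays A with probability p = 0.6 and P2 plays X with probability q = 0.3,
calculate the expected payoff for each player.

E[P1] = 2.84, E[P2] = 5.36

Work:
E[P1] = p·q·π₁(A,X) + p·(1-q)·π₁(A,Y) + (1-p)·q·π₁(B,X) + (1-p)·(1-q)·π₁(B,Y)
= 0.6·0.3·1 + 0.6·0.7·3 + 0.4·0.3·7 + 0.4·0.7·2
= 2.84

E[P2] = 5.36 (similar calculation)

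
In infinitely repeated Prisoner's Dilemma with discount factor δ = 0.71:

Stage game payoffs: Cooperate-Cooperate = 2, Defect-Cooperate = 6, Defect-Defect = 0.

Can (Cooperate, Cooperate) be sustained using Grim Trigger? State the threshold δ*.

δ* = 0.6667; since δ = 0.71 ≥ 0.6667, cooperation can be sustained

Work:
For Grim Trigger:
Cooperate forever: 2/(1-δ)
Defect then punished: 6 + 0·δ/(1-δ)
Need: 2/(1-δ) ≥ 6 + 0·δ/(1-δ)
Solving: δ ≥ (T-R)/(T-P) = (6-2)/(6-0) = 0.6667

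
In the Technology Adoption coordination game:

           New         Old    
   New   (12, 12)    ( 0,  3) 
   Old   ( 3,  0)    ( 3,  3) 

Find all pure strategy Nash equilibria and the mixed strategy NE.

Pure NE: (New, New) and (Old, Old); Mixed NE: p = 0.25, q = 0.25

Work:
Check pure NE:
(New, New): (12, 12) - no unilateral deviation beneficial
(Old, Old): (3, 3) - no unilateral deviation beneficial
Mixed NE: P1 plays New with p = 0.25, P2 plays New with q = 0.25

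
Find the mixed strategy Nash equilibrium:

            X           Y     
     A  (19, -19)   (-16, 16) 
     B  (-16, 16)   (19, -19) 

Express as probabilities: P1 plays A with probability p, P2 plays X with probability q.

p = 0.5, q = 0.5

Work:
Find probabilities that make opponent indifferent:
P2 chooses q to make P1 indifferent between A and B
P1 chooses p to make P2 indifferent between X and Y
Mixed NE: P1 plays (A: 0.5, B: 0.5), P2 plays (X: 0.5, Y: 0.5)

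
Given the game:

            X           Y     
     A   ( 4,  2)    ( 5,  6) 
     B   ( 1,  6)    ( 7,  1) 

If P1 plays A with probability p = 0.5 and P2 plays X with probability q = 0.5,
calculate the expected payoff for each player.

E[P1] = 4.25, E[P2] = 3.75

Work:
E[P1] = p·q·π₁(A,X) + p·(1-q)·π₁(A,Y) + (1-p)·q·π₁(B,X) + (1-p)·(1-q)·π₁(B,Y)
= 0.5·0.5·4 + 0.5·0.5·5 + 0.5·0.5·1 + 0.5·0.5·7
= 4.25

E[P2] = 3.75 (similar calculation)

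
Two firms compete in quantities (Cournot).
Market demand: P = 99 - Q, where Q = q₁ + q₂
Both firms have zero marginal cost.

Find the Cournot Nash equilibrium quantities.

q₁* = q₂* = 33.0; P* = 33.0

Work:
Profit: π_i = P·q_i = (a - q_i - q_j)·q_i
FOC: ∂π_i/∂q_i = a - 2q_i - q_j = 0
Reaction function: q_i = (99 - q_j)/2
Symmetry: q* = 99/3 = 33.0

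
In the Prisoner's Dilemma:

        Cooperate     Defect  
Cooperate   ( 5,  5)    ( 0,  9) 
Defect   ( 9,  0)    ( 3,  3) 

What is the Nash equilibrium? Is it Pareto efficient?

(Defect, Defect) is NE; not Pareto efficient

Work:
Defect dominates Cooperate for both players:
If P2 cooperates: Defect (9) > Cooperate (5)
If P2 defects: Defect (3) > Cooperate (0)
NE: (Defect, Defect) with payoff (3, 3)
But (Cooperate, Cooperate) = (5, 5) Pareto dominates (3, 3)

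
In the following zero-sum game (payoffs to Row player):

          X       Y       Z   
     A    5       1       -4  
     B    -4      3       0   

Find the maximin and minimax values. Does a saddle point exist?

Maximin = -4, Minimax = 0, Saddle: False

Work:
Row minimums: [-4, -4] → maximin = -4
Column maximums: [5, 3, 0] → minimax = 0
No saddle point (maximin ≠ minimax). Mixed strategy needed.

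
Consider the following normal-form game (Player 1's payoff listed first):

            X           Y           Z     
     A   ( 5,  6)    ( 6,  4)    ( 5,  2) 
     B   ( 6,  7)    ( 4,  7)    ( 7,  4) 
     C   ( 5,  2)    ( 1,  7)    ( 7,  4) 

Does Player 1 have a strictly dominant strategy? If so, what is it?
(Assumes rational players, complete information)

No strictly dominant strategy exists for Player 1

Work:
A strategy strictly dominates another if it gives a strictly higher payoff against every opponent action. Compare each pair of P1's strategies column-by-column:
  A vs B: [5 vs 6, 6 vs 4, 5 vs 7] → A does not strictly dominate B (column X: 5 ≤ 6)
  A vs C: [5 vs 5, 6 vs 1, 5 vs 7] → A does not strictly dominate C (column X: 5 ≤ 5)
  B vs A: [6 vs 5, 4 vs 6, 7 vs 5] → B does not strictly dominate A (column Y: 4 ≤ 6)
  B vs C: [6 vs 5, 4 vs 1, 7 vs 7] → B does not strictly dominate C (column Z: 7 ≤ 7)
  C vs A: [5 vs 5, 1 vs 6, 7 vs 5] → C does not strictly dominate A (column X: 5 ≤ 5)
  C vs B: [5 vs 6, 1 vs 4, 7 vs 7] → C does not strictly dominate B (column X: 5 ≤ 6)
No single strategy strictly dominates all others → no strictly dominant strategy.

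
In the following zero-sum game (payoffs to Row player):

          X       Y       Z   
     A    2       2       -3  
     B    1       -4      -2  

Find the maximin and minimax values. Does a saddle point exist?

Maximin = -3, Minimax = -2, Saddle: False

Work:
Row minimums: [-3, -4] → maximin = -3
Column maximums: [2, 2, -2] → minimax = -2
No saddle point (maximin ≠ minimax). Mixed strategy needed.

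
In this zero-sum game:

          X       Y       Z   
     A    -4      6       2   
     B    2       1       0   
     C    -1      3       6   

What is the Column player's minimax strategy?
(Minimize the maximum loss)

Column should play X, value = 2

Work:
Column player minimizes Row's maximum payoff:
Column X: max payoff to Row = 2
Column Y: max payoff to Row = 6
Column Z: max payoff to Row = 6
Minimum is 2, achieved by column X.
Minimax strategy: X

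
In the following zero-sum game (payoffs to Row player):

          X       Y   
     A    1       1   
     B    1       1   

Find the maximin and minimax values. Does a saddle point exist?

Maximin = 1, Minimax = 1, Saddle: True

Work:
Row minimums: [1, 1] → maximin = 1
Column maximums: [1, 1] → minimax = 1
Saddle point exists! Game value = 1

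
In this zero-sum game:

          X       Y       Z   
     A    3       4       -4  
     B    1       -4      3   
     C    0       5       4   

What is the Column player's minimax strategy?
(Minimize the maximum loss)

Column should play X, value = 3

Work:
Column player minimizes Row's maximum payoff:
Column X: max payoff to Row = 3
Column Y: max payoff to Row = 5
Column Z: max payoff to Row = 4
Minimum is 3, achieved by column X.
Minimax strategy: X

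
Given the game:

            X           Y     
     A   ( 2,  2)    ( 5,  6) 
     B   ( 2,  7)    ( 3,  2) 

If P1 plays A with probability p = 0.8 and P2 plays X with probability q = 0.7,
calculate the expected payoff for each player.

E[P1] = 2.78, E[P2] = 3.66

Work:
E[P1] = p·q·π₁(A,X) + p·(1-q)·π₁(A,Y) + (1-p)·q·π₁(B,X) + (1-p)·(1-q)·π₁(B,Y)
= 0.8·0.7·2 + 0.8·0.3·5 + 0.2·0.7·2 + 0.2·0.3·3
= 2.78

E[P2] = 3.66 (similar calculation)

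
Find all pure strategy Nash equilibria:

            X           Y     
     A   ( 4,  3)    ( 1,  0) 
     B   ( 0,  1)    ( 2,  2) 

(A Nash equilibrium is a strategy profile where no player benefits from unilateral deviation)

Nash equilibrium: (A, X), (B, Y)

Work:
Best responses:
  P1 vs X: payoffs [4, 0] → best response A (payoff 4)
  P1 vs Y: payoffs [1, 2] → best response B (payoff 2)
  P2 vs A: payoffs [3, 0] → best response X (payoff 3)
  P2 vs B: payoffs [1, 2] → best response Y (payoff 2)
Mutual best responses: (A,X), (B,Y) → Nash equilibria.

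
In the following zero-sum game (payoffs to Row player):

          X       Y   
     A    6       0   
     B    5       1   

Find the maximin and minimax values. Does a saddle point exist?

Maximin = 1, Minimax = 1, Saddle: True

Work:
Row minimums: [0, 1] → maximin = 1
Column maximums: [6, 1] → minimax = 1
Saddle point exists! Game value = 1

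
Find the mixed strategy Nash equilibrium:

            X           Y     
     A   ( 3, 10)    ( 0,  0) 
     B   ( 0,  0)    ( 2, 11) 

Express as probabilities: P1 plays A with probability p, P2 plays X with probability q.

p = 0.5238, q = 0.4

Work:
Find probabilities that make opponent indifferent:
P2 chooses q to make P1 indifferent between A and B
P1 chooses p to make P2 indifferent between X and Y
Mixed NE: P1 plays (A: 0.5238, B: 0.4762), P2 plays (X: 0.4, Y: 0.6)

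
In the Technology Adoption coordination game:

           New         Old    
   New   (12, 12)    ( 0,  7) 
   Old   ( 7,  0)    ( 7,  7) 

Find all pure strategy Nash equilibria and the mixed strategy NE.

Pure NE: (New, New) and (Old, Old); Mixed NE: p = 0.5833, q = 0.5833

Work:
Check pure NE:
(New, New): (12, 12) - no unilateral deviation beneficial
(Old, Old): (7, 7) - no unilateral deviation beneficial
Mixed NE: P1 plays New with p = 0.5833, P2 plays New with q = 0.5833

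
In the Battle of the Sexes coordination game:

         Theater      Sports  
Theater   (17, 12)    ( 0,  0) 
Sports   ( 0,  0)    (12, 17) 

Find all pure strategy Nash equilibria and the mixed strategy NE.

Pure NE: (Theater, Theater) and (Sports, Sports); Mixed NE: p = 0.5862, q = 0.4138

Work:
Check pure NE:
(Theater, Theater): (17, 12) - no unilateral deviation beneficial
(Sports, Sports): (12, 17) - no unilateral deviation beneficial
Mixed NE: P1 plays Theater with p = 0.5862, P2 plays Theater with q = 0.4138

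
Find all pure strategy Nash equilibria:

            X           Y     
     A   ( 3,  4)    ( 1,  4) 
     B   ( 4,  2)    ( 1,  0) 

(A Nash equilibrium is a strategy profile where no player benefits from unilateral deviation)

Nash equilibrium: (A, Y), (B, X)

Work:
Best responses:
  P1 vs X: payoffs [3, 4] → best response B (payoff 4)
  P1 vs Y: payoffs [1, 1] → best response A/B (payoff 1)
  P2 vs A: payoffs [4, 4] → best response X/Y (payoff 4)
  P2 vs B: payoffs [2, 0] → best response X (payoff 2)
Mutual best responses: (A,Y), (B,X) → Nash equilibria.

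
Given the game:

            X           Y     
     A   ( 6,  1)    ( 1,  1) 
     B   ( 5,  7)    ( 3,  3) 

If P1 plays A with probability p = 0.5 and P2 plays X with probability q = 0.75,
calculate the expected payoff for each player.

E[P1] = 4.625, E[P2] = 3.5

Work:
E[P1] = p·q·π₁(A,X) + p·(1-q)·π₁(A,Y) + (1-p)·q·π₁(B,X) + (1-p)·(1-q)·π₁(B,Y)
= 0.5·0.75·6 + 0.5·0.25·1 + 0.5·0.75·5 + 0.5·0.25·3
= 4.625

E[P2] = 3.5 (similar calculation)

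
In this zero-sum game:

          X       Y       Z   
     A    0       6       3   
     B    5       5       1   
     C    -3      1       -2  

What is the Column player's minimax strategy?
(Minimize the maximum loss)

Column should play Z, value = 3

Work:
Column player minimizes Row's maximum payoff:
Column X: max payoff to Row = 5
Column Y: max payoff to Row = 6
Column Z: max payoff to Row = 3
Minimum is 3, achieved by column Z.
Minimax strategy: Z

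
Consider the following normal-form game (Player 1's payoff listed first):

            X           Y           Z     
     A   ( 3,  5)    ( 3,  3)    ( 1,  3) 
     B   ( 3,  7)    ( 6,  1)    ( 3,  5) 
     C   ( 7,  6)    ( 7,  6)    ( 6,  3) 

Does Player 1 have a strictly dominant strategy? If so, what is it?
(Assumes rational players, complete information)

Yes, Player 1's strictly dominant strategy is C

Work:
A strategy strictly dominates another if it gives a strictly higher payoff against every opponent action. Compare each pair of P1's strategies column-by-column:
  A vs B: [3 vs 3, 3 vs 6, 1 vs 3] → A does not strictly dominate B (column X: 3 ≤ 3)
  A vs C: [3 vs 7, 3 vs 7, 1 vs 6] → A does not strictly dominate C (column X: 3 ≤ 7)
  B vs A: [3 vs 3, 6 vs 3, 3 vs 1] → B does not strictly dominate A (column X: 3 ≤ 3)
  B vs C: [3 vs 7, 6 vs 7, 3 vs 6] → B does not strictly dominate C (column X: 3 ≤ 7)
  C vs A: [7 vs 3, 7 vs 3, 6 vs 1] → C strictly dominates A
  C vs B: [7 vs 3, 7 vs 6, 6 vs 3] → C strictly dominates B
C strictly dominates every other strategy → strictly dominant.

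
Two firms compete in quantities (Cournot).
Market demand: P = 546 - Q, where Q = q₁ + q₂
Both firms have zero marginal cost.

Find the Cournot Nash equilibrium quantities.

q₁* = q₂* = 182.0; P* = 182.0

Work:
Profit: π_i = P·q_i = (a - q_i - q_j)·q_i
FOC: ∂π_i/∂q_i = a - 2q_i - q_j = 0
Reaction function: q_i = (546 - q_j)/2
Symmetry: q* = 546/3 = 182.0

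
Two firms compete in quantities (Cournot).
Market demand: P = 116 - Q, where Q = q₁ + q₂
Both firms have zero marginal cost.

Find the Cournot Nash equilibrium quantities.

q₁* = q₂* = 38.67; P* = 38.67

Work:
Profit: π_i = P·q_i = (a - q_i - q_j)·q_i
FOC: ∂π_i/∂q_i = a - 2q_i - q_j = 0
Reaction function: q_i = (116 - q_j)/2
Symmetry: q* = 116/3 = 38.67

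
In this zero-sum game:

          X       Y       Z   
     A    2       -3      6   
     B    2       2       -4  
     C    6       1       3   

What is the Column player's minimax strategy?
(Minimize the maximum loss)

Column should play Y, value = 2

Work:
Column player minimizes Row's maximum payoff:
Column X: max payoff to Row = 6
Column Y: max payoff to Row = 2
Column Z: max payoff to Row = 6
Minimum is 2, achieved by column Y.
Minimax strategy: Y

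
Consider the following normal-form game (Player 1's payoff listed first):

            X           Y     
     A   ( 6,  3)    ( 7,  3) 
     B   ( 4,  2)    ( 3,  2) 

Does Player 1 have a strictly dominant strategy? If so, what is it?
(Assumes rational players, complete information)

Yes, Player 1's strictly dominant strategy is A

Work:
A strategy strictly dominates another if it gives a strictly higher payoff against every opponent action. Compare each pair of P1's strategies column-by-column:
  A vs B: [6 vs 4, 7 vs 3] → A strictly dominates B
  B vs A: [4 vs 6, 3 vs 7] → B does not strictly dominate A (column X: 4 ≤ 6)
A strictly dominates every other strategy → strictly dominant.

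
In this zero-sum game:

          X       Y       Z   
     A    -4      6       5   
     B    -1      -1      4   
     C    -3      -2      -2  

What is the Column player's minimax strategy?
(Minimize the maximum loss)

Column should play X, value = -1

Work:
Column player minimizes Row's maximum payoff:
Column X: max payoff to Row = -1
Column Y: max payoff to Row = 6
Column Z: max payoff to Row = 5
Minimum is -1, achieved by column X.
Minimax strategy: X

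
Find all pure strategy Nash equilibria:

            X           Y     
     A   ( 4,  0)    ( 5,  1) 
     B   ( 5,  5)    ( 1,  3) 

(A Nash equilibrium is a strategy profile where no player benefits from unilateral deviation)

Nash equilibrium: (A, Y), (B, X)

Work:
Best responses:
  P1 vs X: payoffs [4, 5] → best response B (payoff 5)
  P1 vs Y: payoffs [5, 1] → best response A (payoff 5)
  P2 vs A: payoffs [0, 1] → best response Y (payoff 1)
  P2 vs B: payoffs [5, 3] → best response X (payoff 5)
Mutual best responses: (A,Y), (B,X) → Nash equilibria.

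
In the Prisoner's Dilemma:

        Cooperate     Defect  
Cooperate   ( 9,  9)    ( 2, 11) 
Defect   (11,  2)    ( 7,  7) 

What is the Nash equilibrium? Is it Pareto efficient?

(Defect, Defect) is NE; not Pareto efficient

Work:
Defect dominates Cooperate for both players:
If P2 cooperates: Defect (11) > Cooperate (9)
If P2 defects: Defect (7) > Cooperate (2)
NE: (Defect, Defect) with payoff (7, 7)
But (Cooperate, Cooperate) = (9, 9) Pareto dominates (7, 7)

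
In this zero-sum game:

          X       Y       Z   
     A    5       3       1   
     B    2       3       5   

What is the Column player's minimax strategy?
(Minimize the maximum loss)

Column should play Y, value = 3

Work:
Column player minimizes Row's maximum payoff:
Column X: max payoff to Row = 5
Column Y: max payoff to Row = 3
Column Z: max payoff to Row = 5
Minimum is 3, achieved by column Y.
Minimax strategy: Y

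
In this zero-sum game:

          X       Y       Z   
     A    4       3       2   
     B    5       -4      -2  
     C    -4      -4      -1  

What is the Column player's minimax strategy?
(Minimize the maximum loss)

Column should play Z, value = 2

Work:
Column player minimizes Row's maximum payoff:
Column X: max payoff to Row = 5
Column Y: max payoff to Row = 3
Column Z: max payoff to Row = 2
Minimum is 2, achieved by column Z.
Minimax strategy: Z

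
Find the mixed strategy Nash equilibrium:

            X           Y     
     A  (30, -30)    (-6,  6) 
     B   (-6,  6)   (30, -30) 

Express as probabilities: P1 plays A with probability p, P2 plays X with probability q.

p = 0.5, q = 0.5

Work:
Find probabilities that make opponent indifferent:
P2 chooses q to make P1 indifferent between A and B
P1 chooses p to make P2 indifferent between X and Y
Mixed NE: P1 plays (A: 0.5, B: 0.5), P2 plays (X: 0.5, Y: 0.5)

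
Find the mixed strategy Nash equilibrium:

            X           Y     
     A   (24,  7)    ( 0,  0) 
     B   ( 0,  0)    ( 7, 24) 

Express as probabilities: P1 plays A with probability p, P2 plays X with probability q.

p = 0.7742, q = 0.2258

Work:
Find probabilities that make opponent indifferent:
P2 chooses q to make P1 indifferent between A and B
P1 chooses p to make P2 indifferent between X and Y
Mixed NE: P1 plays (A: 0.7742, B: 0.2258), P2 plays (X: 0.2258, Y: 0.7742)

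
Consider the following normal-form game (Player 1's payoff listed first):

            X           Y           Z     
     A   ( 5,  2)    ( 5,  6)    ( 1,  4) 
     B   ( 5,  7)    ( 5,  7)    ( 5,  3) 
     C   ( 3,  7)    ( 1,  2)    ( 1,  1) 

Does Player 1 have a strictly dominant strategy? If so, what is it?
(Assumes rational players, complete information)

No strictly dominant strategy exists for Player 1

Work:
A strategy strictly dominates another if it gives a strictly higher payoff against every opponent action. Compare each pair of P1's strategies column-by-column:
  A vs B: [5 vs 5, 5 vs 5, 1 vs 5] → A does not strictly dominate B (column X: 5 ≤ 5)
  A vs C: [5 vs 3, 5 vs 1, 1 vs 1] → A does not strictly dominate C (column Z: 1 ≤ 1)
  B vs A: [5 vs 5, 5 vs 5, 5 vs 1] → B does not strictly dominate A (column X: 5 ≤ 5)
  B vs C: [5 vs 3, 5 vs 1, 5 vs 1] → B strictly dominates C
  C vs A: [3 vs 5, 1 vs 5, 1 vs 1] → C does not strictly dominate A (column X: 3 ≤ 5)
  C vs B: [3 vs 5, 1 vs 5, 1 vs 5] → C does not strictly dominate B (column X: 3 ≤ 5)
No single strategy strictly dominates all others → no strictly dominant strategy.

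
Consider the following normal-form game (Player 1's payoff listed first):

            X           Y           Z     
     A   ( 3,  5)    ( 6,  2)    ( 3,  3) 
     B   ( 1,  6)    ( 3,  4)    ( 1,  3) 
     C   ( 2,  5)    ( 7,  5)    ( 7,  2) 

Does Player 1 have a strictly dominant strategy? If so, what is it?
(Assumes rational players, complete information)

No strictly dominant strategy exists for Player 1

Work:
A strategy strictly dominates another if it gives a strictly higher payoff against every opponent action. Compare each pair of P1's strategies column-by-column:
  A vs B: [3 vs 1, 6 vs 3, 3 vs 1] → A strictly dominates B
  A vs C: [3 vs 2, 6 vs 7, 3 vs 7] → A does not strictly dominate C (column Y: 6 ≤ 7)
  B vs A: [1 vs 3, 3 vs 6, 1 vs 3] → B does not strictly dominate A (column X: 1 ≤ 3)
  B vs C: [1 vs 2, 3 vs 7, 1 vs 7] → B does not strictly dominate C (column X: 1 ≤ 2)
  C vs A: [2 vs 3, 7 vs 6, 7 vs 3] → C does not strictly dominate A (column X: 2 ≤ 3)
  C vs B: [2 vs 1, 7 vs 3, 7 vs 1] → C strictly dominates B
No single strategy strictly dominates all others → no strictly dominant strategy.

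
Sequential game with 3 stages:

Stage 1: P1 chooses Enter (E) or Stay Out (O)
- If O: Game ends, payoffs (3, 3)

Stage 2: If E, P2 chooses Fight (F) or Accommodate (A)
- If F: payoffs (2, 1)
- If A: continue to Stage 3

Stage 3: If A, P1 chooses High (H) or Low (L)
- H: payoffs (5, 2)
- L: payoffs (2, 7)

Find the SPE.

SPE: (E, A, H); Outcome (5, 2)

Work:
Stage 3: P1 chooses H (5 vs 2)
Stage 2: P2: F->1, A->2 (anticipating H). Choose A
Stage 1: P1: O->3, E->5 (anticipating A, H). Choose E
SPE path: E -> A -> H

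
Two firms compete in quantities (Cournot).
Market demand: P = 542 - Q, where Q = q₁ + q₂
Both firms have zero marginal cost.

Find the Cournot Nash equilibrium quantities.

q₁* = q₂* = 180.67; P* = 180.67

Work:
Profit: π_i = P·q_i = (a - q_i - q_j)·q_i
FOC: ∂π_i/∂q_i = a - 2q_i - q_j = 0
Reaction function: q_i = (542 - q_j)/2
Symmetry: q* = 542/3 = 180.67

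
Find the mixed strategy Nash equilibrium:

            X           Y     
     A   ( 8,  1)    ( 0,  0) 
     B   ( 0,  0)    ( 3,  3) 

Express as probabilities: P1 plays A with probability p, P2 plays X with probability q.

p = 0.75, q = 0.2727

Work:
Find probabilities that make opponent indifferent:
P2 chooses q to make P1 indifferent between A and B
P1 chooses p to make P2 indifferent between X and Y
Mixed NE: P1 plays (A: 0.75, B: 0.25), P2 plays (X: 0.2727, Y: 0.7273)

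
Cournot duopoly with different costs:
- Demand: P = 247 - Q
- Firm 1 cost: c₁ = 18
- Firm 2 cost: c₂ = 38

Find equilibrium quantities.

q₁* = 83.0, q₂* = 63.0

Work:
Reaction: q₁ = (247 - 18 - q₂)/2
Reaction: q₂ = (247 - 38 - q₁)/2
Solve simultaneously:
q₁* = (247 - 2×18 + 38)/3 = 83.0
q₂* = (247 - 2×38 + 18)/3 = 63.0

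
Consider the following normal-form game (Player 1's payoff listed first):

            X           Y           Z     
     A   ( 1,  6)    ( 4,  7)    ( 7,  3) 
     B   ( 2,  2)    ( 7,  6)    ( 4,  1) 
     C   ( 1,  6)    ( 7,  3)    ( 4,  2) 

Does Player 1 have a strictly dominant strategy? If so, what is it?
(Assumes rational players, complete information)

No strictly dominant strategy exists for Player 1

Work:
A strategy strictly dominates another if it gives a strictly higher payoff against every opponent action. Compare each pair of P1's strategies column-by-column:
  A vs B: [1 vs 2, 4 vs 7, 7 vs 4] → A does not strictly dominate B (column X: 1 ≤ 2)
  A vs C: [1 vs 1, 4 vs 7, 7 vs 4] → A does not strictly dominate C (column X: 1 ≤ 1)
  B vs A: [2 vs 1, 7 vs 4, 4 vs 7] → B does not strictly dominate A (column Z: 4 ≤ 7)
  B vs C: [2 vs 1, 7 vs 7, 4 vs 4] → B does not strictly dominate C (column Y: 7 ≤ 7)
  C vs A: [1 vs 1, 7 vs 4, 4 vs 7] → C does not strictly dominate A (column X: 1 ≤ 1)
  C vs B: [1 vs 2, 7 vs 7, 4 vs 4] → C does not strictly dominate B (column X: 1 ≤ 2)
No single strategy strictly dominates all others → no strictly dominant strategy.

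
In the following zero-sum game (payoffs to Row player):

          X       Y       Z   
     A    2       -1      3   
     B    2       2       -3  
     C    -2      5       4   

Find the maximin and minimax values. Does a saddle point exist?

Maximin = -1, Minimax = 2, Saddle: False

Work:
Row minimums: [-1, -3, -2] → maximin = -1
Column maximums: [2, 5, 4] → minimax = 2
No saddle point (maximin ≠ minimax). Mixed strategy needed.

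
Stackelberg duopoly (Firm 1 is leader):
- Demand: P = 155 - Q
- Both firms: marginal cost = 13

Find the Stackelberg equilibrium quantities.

q₁* (leader) = 71.0, q₂* (follower) = 35.5

Work:
Follower's reaction: q₂ = (a - c - q₁)/2
Leader substitutes: π₁ = q₁·(a - q₁ - (a-c-q₁)/2 - c)
FOC: q₁* = (155 - 13)/2 = 71.00
Then: q₂* = (155 - 13 - 71.0)/2 = 35.50
Leader has first-mover advantage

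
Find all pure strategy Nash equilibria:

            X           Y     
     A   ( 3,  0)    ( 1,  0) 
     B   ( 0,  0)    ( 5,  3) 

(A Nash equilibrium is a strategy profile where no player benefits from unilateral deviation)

Nash equilibrium: (A, X), (B, Y)

Work:
Best responses:
  P1 vs X: payoffs [3, 0] → best response A (payoff 3)
  P1 vs Y: payoffs [1, 5] → best response B (payoff 5)
  P2 vs A: payoffs [0, 0] → best response X/Y (payoff 0)
  P2 vs B: payoffs [0, 3] → best response Y (payoff 3)
Mutual best responses: (A,X), (B,Y) → Nash equilibria.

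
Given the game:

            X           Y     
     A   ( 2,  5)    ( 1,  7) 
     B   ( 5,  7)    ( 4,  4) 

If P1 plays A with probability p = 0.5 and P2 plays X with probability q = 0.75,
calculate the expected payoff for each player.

E[P1] = 3.25, E[P2] = 5.875

Work:
E[P1] = p·q·π₁(A,X) + p·(1-q)·π₁(A,Y) + (1-p)·q·π₁(B,X) + (1-p)·(1-q)·π₁(B,Y)
= 0.5·0.75·2 + 0.5·0.25·1 + 0.5·0.75·5 + 0.5·0.25·4
= 3.25

E[P2] = 5.875 (similar calculation)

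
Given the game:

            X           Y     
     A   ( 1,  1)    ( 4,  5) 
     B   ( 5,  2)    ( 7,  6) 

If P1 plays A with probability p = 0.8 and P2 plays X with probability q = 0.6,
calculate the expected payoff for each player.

E[P1] = 2.92, E[P2] = 2.8

Work:
E[P1] = p·q·π₁(A,X) + p·(1-q)·π₁(A,Y) + (1-p)·q·π₁(B,X) + (1-p)·(1-q)·π₁(B,Y)
= 0.8·0.6·1 + 0.8·0.4·4 + 0.2·0.6·5 + 0.2·0.4·7
= 2.92

E[P2] = 2.8 (similar calculation)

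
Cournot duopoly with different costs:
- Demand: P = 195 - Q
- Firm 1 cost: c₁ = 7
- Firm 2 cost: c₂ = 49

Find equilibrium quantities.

q₁* = 76.67, q₂* = 34.67

Work:
Reaction: q₁ = (195 - 7 - q₂)/2
Reaction: q₂ = (195 - 49 - q₁)/2
Solve simultaneously:
q₁* = (195 - 2×7 + 49)/3 = 76.67
q₂* = (195 - 2×49 + 7)/3 = 34.67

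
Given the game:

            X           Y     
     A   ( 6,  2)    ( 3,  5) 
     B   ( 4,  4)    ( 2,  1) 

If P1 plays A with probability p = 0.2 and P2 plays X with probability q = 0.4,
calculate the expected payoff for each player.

E[P1] = 3.08, E[P2] = 2.52

Work:
E[P1] = p·q·π₁(A,X) + p·(1-q)·π₁(A,Y) + (1-p)·q·π₁(B,X) + (1-p)·(1-q)·π₁(B,Y)
= 0.2·0.4·6 + 0.2·0.6·3 + 0.8·0.4·4 + 0.8·0.6·2
= 3.08

E[P2] = 2.52 (similar calculation)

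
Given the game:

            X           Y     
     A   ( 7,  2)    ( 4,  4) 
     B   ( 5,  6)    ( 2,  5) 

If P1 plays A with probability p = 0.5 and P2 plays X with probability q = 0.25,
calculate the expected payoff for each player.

E[P1] = 3.75, E[P2] = 4.375

Work:
E[P1] = p·q·π₁(A,X) + p·(1-q)·π₁(A,Y) + (1-p)·q·π₁(B,X) + (1-p)·(1-q)·π₁(B,Y)
= 0.5·0.25·7 + 0.5·0.75·4 + 0.5·0.25·5 + 0.5·0.75·2
= 3.75

E[P2] = 4.375 (similar calculation)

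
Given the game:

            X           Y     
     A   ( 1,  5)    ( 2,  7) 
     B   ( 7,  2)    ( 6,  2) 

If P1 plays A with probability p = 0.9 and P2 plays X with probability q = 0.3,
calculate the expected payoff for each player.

E[P1] = 2.16, E[P2] = 5.96

Work:
E[P1] = p·q·π₁(A,X) + p·(1-q)·π₁(A,Y) + (1-p)·q·π₁(B,X) + (1-p)·(1-q)·π₁(B,Y)
= 0.9·0.3·1 + 0.9·0.7·2 + 0.1·0.3·7 + 0.1·0.7·6
= 2.16

E[P2] = 5.96 (similar calculation)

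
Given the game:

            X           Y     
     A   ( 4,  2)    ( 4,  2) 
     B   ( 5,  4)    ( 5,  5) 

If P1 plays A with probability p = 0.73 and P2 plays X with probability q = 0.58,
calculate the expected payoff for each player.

E[P1] = 4.27, E[P2] = 2.6534

Work:
E[P1] = p·q·π₁(A,X) + p·(1-q)·π₁(A,Y) + (1-p)·q·π₁(B,X) + (1-p)·(1-q)·π₁(B,Y)
= 0.73·0.58·4 + 0.73·0.42·4 + 0.27·0.58·5 + 0.27·0.42·5
= 4.27

E[P2] = 2.6534 (similar calculation)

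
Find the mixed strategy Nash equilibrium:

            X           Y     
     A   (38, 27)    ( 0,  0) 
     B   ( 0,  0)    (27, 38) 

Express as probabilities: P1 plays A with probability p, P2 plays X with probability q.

p = 0.5846, q = 0.4154

Work:
Find probabilities that make opponent indifferent:
P2 chooses q to make P1 indifferent between A and B
P1 chooses p to make P2 indifferent between X and Y
Mixed NE: P1 plays (A: 0.5846, B: 0.4154), P2 plays (X: 0.4154, Y: 0.5846)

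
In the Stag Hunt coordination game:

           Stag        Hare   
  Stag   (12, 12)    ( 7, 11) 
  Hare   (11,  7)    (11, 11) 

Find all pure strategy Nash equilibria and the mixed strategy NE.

Pure NE: (Stag, Stag) and (Hare, Hare); Mixed NE: p = 0.8, q = 0.8

Work:
Check pure NE:
(Stag, Stag): (12, 12) - no unilateral deviation beneficial
(Hare, Hare): (11, 11) - no unilateral deviation beneficial
Mixed NE: P1 plays Stag with p = 0.8, P2 plays Stag with q = 0.8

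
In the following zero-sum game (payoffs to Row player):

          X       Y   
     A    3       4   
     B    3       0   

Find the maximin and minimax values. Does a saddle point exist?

Maximin = 3, Minimax = 3, Saddle: True

Work:
Row minimums: [3, 0] → maximin = 3
Column maximums: [3, 4] → minimax = 3
Saddle point exists! Game value = 3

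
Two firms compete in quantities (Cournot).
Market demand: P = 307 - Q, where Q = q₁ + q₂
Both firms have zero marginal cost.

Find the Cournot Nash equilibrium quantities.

q₁* = q₂* = 102.33; P* = 102.33

Work:
Profit: π_i = P·q_i = (a - q_i - q_j)·q_i
FOC: ∂π_i/∂q_i = a - 2q_i - q_j = 0
Reaction function: q_i = (307 - q_j)/2
Symmetry: q* = 307/3 = 102.33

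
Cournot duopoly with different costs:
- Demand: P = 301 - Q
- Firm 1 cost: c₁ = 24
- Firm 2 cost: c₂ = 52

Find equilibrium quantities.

q₁* = 101.67, q₂* = 73.67

Work:
Reaction: q₁ = (301 - 24 - q₂)/2
Reaction: q₂ = (301 - 52 - q₁)/2
Solve simultaneously:
q₁* = (301 - 2×24 + 52)/3 = 101.67
q₂* = (301 - 2×52 + 24)/3 = 73.67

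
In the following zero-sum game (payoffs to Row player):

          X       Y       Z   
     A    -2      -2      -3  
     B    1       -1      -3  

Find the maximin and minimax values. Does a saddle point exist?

Maximin = -3, Minimax = -3, Saddle: True

Work:
Row minimums: [-3, -3] → maximin = -3
Column maximums: [1, -1, -3] → minimax = -3
Saddle point exists! Game value = -3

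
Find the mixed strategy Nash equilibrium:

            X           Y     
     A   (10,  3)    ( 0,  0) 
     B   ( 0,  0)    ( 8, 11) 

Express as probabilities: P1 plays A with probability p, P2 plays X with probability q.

p = 0.7857, q = 0.4444

Work:
Find probabilities that make opponent indifferent:
P2 chooses q to make P1 indifferent between A and B
P1 chooses p to make P2 indifferent between X and Y
Mixed NE: P1 plays (A: 0.7857, B: 0.2143), P2 plays (X: 0.4444, Y: 0.5556)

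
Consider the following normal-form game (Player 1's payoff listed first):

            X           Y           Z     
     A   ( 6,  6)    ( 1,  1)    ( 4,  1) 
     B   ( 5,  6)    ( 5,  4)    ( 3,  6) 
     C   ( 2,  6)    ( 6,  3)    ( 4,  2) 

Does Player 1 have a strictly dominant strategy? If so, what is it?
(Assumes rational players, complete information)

No strictly dominant strategy exists for Player 1

Work:
A strategy strictly dominates another if it gives a strictly higher payoff against every opponent action. Compare each pair of P1's strategies column-by-column:
  A vs B: [6 vs 5, 1 vs 5, 4 vs 3] → A does not strictly dominate B (column Y: 1 ≤ 5)
  A vs C: [6 vs 2, 1 vs 6, 4 vs 4] → A does not strictly dominate C (column Y: 1 ≤ 6)
  B vs A: [5 vs 6, 5 vs 1, 3 vs 4] → B does not strictly dominate A (column X: 5 ≤ 6)
  B vs C: [5 vs 2, 5 vs 6, 3 vs 4] → B does not strictly dominate C (column Y: 5 ≤ 6)
  C vs A: [2 vs 6, 6 vs 1, 4 vs 4] → C does not strictly dominate A (column X: 2 ≤ 6)
  C vs B: [2 vs 5, 6 vs 5, 4 vs 3] → C does not strictly dominate B (column X: 2 ≤ 5)
No single strategy strictly dominates all others → no strictly dominant strategy.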